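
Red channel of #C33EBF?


Color: #C33EBF
R = C3 = 195
G = 3E = 62
B = BF = 191
Red = 195


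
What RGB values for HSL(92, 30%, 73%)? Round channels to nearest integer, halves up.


H=92°, S=0.30, L=0.73
C = (1-|2L-1|)×S = (1-|0.46|)×0.30 = 0.162
H' = H/60 = 92/60 ≈ 1.5333; X = C×(1-|H' mod 2 - 1|) = 0.0756
m = L - C/2 = 0.73 - 0.081 = 0.649
Sector ⌊H'⌋ = 1 → (R',G',B') = (0.0756, 0.162, 0.0)
RGB = ((R'+m)×255, (G'+m)×255, (B'+m)×255) = (184.773, 206.805, 165.495)
Round half up → RGB(185, 207, 165)


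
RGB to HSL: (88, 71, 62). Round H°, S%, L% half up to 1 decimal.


Normalize: R'=88/255≈0.3451, G'=71/255≈0.2784, B'=62/255≈0.2431
Max=88/255, Min=62/255, Δ=Max-Min=26/255
L = (Max+Min)/2 = (88+62)/510 = 150/510 = 0.29411… → L = 29.4%
L ≤ 0.5 → S = Δ/(Max+Min) = 26/(88+62) = 26/150 = 0.17333… → S = 17.3%
(the 1/255 factors cancel in S and H, so raw channel differences can be used)
Max is R' → H = 60 × (((G-B)/Δ) mod 6) = 60 × (((71-62)/26) mod 6)
  9/26 = 0.3461…
  H = 60 × 0.3461… = 20.769…° → H = 20.8°
= HSL(20.8°, 17.3%, 29.4%)


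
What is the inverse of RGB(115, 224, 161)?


Invert: (255-R, 255-G, 255-B)
R: 255-115 = 140
G: 255-224 = 31
B: 255-161 = 94
= RGB(140, 31, 94)


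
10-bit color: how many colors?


Colors = 2^bits = 2^10
= 1,024 colors


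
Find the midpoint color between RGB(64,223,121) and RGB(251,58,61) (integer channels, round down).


Midpoint: each channel = ⌊(C₁+C₂)/2⌋
R: ⌊(64+251)/2⌋ = 157
G: ⌊(223+58)/2⌋ = 140
B: ⌊(121+61)/2⌋ = 91
= RGB(157, 140, 91)


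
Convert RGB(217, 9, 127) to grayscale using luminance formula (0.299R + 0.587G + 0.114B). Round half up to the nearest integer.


Gray = 0.299×R + 0.587×G + 0.114×B
Gray = 0.299×217 + 0.587×9 + 0.114×127
Gray = 64.883 + 5.283 + 14.478
Gray = 84.644 → round half up → 85
Gray = 85


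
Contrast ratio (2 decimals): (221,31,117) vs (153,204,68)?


Linearize each sRGB channel c=v/255: c/12.92 if c ≤ 0.04045 else ((c+0.055)/1.055)^2.4
L = 0.2126×R_lin + 0.7152×G_lin + 0.0722×B_lin
Color 1 (221,31,117):
  R=221: 221/255≈0.8667 > 0.04045 → ((0.8667+0.055)/1.055)^2.4 ≈ 0.72306
  G=31: 31/255≈0.1216 > 0.04045 → ((0.1216+0.055)/1.055)^2.4 ≈ 0.01370
  B=117: 117/255≈0.4588 > 0.04045 → ((0.4588+0.055)/1.055)^2.4 ≈ 0.17789
  L1 = 0.2126×0.72306 + 0.7152×0.01370 + 0.0722×0.17789 ≈ 0.17636
Color 2 (153,204,68):
  R=153: 153/255≈0.6000 > 0.04045 → ((0.6000+0.055)/1.055)^2.4 ≈ 0.31855
  G=204: 204/255≈0.8000 > 0.04045 → ((0.8000+0.055)/1.055)^2.4 ≈ 0.60383
  B=68: 68/255≈0.2667 > 0.04045 → ((0.2667+0.055)/1.055)^2.4 ≈ 0.05781
  L2 = 0.2126×0.31855 + 0.7152×0.60383 + 0.0722×0.05781 ≈ 0.50375
Lighter = 0.50375, Darker = 0.17636
Ratio = (L_lighter + 0.05) / (L_darker + 0.05)
Ratio = (0.50375 + 0.05) / (0.17636 + 0.05) = 0.55375 / 0.22636 ≈ 2.4463
Ratio ≈ 2.45:1


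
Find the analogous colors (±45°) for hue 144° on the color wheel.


Base hue: 144°
Left analog: (144 - 45) mod 360 = 99°
Right analog: (144 + 45) mod 360 = 189°
Analogous hues = 99° and 189°


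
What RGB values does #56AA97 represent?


56 → 86 (R)
AA → 170 (G)
97 → 151 (B)
= RGB(86, 170, 151)


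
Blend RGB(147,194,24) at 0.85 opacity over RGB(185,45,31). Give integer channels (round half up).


C = α×F + (1-α)×B, with 1-α = 0.15
R: 0.85×147 + 0.15×185 = 124.95 + 27.75 = 152.70 → 153
G: 0.85×194 + 0.15×45 = 164.90 + 6.75 = 171.65 → 172
B: 0.85×24 + 0.15×31 = 20.40 + 4.65 = 25.05 → 25
= RGB(153, 172, 25)


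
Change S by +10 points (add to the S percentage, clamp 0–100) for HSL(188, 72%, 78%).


Original S = 72%
Adjustment = +10 percentage points
New S = 72 + (10) = 82
Clamp to [0, 100] → 82
= HSL(188°, 82%, 78%)


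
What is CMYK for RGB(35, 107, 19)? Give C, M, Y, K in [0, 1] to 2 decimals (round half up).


R'=35/255≈0.1373, G'=107/255≈0.4196, B'=19/255≈0.0745
K = 1 - max(R',G',B') = 1 - 107/255 = 148/255 = 0.58039… → 0.58
(1-R'-K)/(1-K) simplifies to (max-R)/max with max = 107:
C = (107-35)/107 = 72/107 = 0.67289… → 0.67
M = (107-107)/107 = 0/107 = 0 → 0.00
Y = (107-19)/107 = 88/107 = 0.82242… → 0.82
= CMYK(0.67, 0.00, 0.82, 0.58)


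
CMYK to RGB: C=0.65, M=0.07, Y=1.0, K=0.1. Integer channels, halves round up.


R = 255 × (1-C) × (1-K) = 255 × 0.35 × 0.90 = 80.325 → 80
G = 255 × (1-M) × (1-K) = 255 × 0.93 × 0.90 = 213.435 → 213
B = 255 × (1-Y) × (1-K) = 255 × 0.00 × 0.90 = 0
= RGB(80, 213, 0)


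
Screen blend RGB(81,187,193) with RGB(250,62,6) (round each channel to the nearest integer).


Screen: C = 255 - (255-A)×(255-B)/255, rounded to nearest integer
R: 255 - (255-81)×(255-250)/255 = 255 - 870/255 ≈ 255 - 3.412 = 251.588 → 252
G: 255 - (255-187)×(255-62)/255 = 255 - 13124/255 ≈ 255 - 51.467 = 203.533 → 204
B: 255 - (255-193)×(255-6)/255 = 255 - 15438/255 ≈ 255 - 60.541 = 194.459 → 194
= RGB(252, 204, 194)


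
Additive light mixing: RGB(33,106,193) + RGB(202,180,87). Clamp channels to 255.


Additive: each channel = min(255, C₁+C₂)
R: 33+202 = 235 → 235
G: 106+180 = 286 → 255
B: 193+87 = 280 → 255
= RGB(235, 255, 255)


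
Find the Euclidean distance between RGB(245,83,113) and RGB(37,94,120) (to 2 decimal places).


d = √[(R₁-R₂)² + (G₁-G₂)² + (B₁-B₂)²]
d = √[(245-37)² + (83-94)² + (113-120)²]
d = √[43264 + 121 + 49]
d = √43434
d ≈ 208.41


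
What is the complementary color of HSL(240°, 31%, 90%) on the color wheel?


Complement = opposite side of color wheel = hue + 180°
H' = (240 + 180) mod 360 = 60°
S and L unchanged.
= HSL(60°, 31%, 90%)


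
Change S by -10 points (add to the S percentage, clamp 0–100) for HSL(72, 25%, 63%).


Original S = 25%
Adjustment = -10 percentage points
New S = 25 + (-10) = 15
Clamp to [0, 100] → 15
= HSL(72°, 15%, 63%)


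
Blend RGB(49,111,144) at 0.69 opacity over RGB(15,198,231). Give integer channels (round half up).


C = α×F + (1-α)×B, with 1-α = 0.31
R: 0.69×49 + 0.31×15 = 33.81 + 4.65 = 38.46 → 38
G: 0.69×111 + 0.31×198 = 76.59 + 61.38 = 137.97 → 138
B: 0.69×144 + 0.31×231 = 99.36 + 71.61 = 170.97 → 171
= RGB(38, 138, 171)


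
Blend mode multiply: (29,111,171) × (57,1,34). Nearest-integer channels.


Multiply: C = A×B/255, rounded to nearest integer
R: 29×57/255 = 1653/255 ≈ 6.482 → 6
G: 111×1/255 = 111/255 ≈ 0.435 → 0
B: 171×34/255 = 5814/255 ≈ 22.800 → 23
= RGB(6, 0, 23)


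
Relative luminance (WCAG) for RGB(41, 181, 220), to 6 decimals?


Linearize each channel (sRGB transfer function): c = v/255; c_lin = c/12.92 if c ≤ 0.04045, else ((c+0.055)/1.055)^2.4
  R: 41/255 ≈ 0.160784 > 0.04045 → ((0.160784+0.055)/1.055)^2.4 ≈ 0.022174
  G: 181/255 ≈ 0.709804 > 0.04045 → ((0.709804+0.055)/1.055)^2.4 ≈ 0.462077
  B: 220/255 ≈ 0.862745 > 0.04045 → ((0.862745+0.055)/1.055)^2.4 ≈ 0.715694
R_lin = 0.022174, G_lin = 0.462077, B_lin = 0.715694
L = 0.2126×R + 0.7152×G + 0.0722×B
L = 0.2126×0.022174 + 0.7152×0.462077 + 0.0722×0.715694
L ≈ 0.386865


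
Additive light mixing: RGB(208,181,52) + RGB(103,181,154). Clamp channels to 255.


Additive: each channel = min(255, C₁+C₂)
R: 208+103 = 311 → 255
G: 181+181 = 362 → 255
B: 52+154 = 206 → 206
= RGB(255, 255, 206)


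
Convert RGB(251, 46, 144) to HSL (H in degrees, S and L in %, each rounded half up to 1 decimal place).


Normalize: R'=251/255≈0.9843, G'=46/255≈0.1804, B'=144/255≈0.5647
Max=251/255, Min=46/255, Δ=Max-Min=205/255
L = (Max+Min)/2 = (251+46)/510 = 297/510 = 0.58235… → L = 58.2%
L > 0.5 → S = Δ/(2-Max-Min) = 205/(510-251-46) = 205/213 = 0.96244… → S = 96.2%
(the 1/255 factors cancel in S and H, so raw channel differences can be used)
Max is R' → H = 60 × (((G-B)/Δ) mod 6) = 60 × (((46-144)/205) mod 6)
  (-98)/205 = -0.4780…; negative, so add 6 → 5.5219…
  H = 60 × 5.5219… = 331.317…° → H = 331.3°
= HSL(331.3°, 96.2%, 58.2%)


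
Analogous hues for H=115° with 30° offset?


Base hue: 115°
Left analog: (115 - 30) mod 360 = 85°
Right analog: (115 + 30) mod 360 = 145°
Analogous hues = 85° and 145°


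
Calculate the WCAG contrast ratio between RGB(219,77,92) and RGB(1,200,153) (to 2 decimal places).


Linearize each sRGB channel c=v/255: c/12.92 if c ≤ 0.04045 else ((c+0.055)/1.055)^2.4
L = 0.2126×R_lin + 0.7152×G_lin + 0.0722×B_lin
Color 1 (219,77,92):
  R=219: 219/255≈0.8588 > 0.04045 → ((0.8588+0.055)/1.055)^2.4 ≈ 0.70838
  G=77: 77/255≈0.3020 > 0.04045 → ((0.3020+0.055)/1.055)^2.4 ≈ 0.07421
  B=92: 92/255≈0.3608 > 0.04045 → ((0.3608+0.055)/1.055)^2.4 ≈ 0.10702
  L1 = 0.2126×0.70838 + 0.7152×0.07421 + 0.0722×0.10702 ≈ 0.21141
Color 2 (1,200,153):
  R=1: 1/255≈0.0039 ≤ 0.04045 → 0.0039/12.92 ≈ 0.00030
  G=200: 200/255≈0.7843 > 0.04045 → ((0.7843+0.055)/1.055)^2.4 ≈ 0.57758
  B=153: 153/255≈0.6000 > 0.04045 → ((0.6000+0.055)/1.055)^2.4 ≈ 0.31855
  L2 = 0.2126×0.00030 + 0.7152×0.57758 + 0.0722×0.31855 ≈ 0.43615
Lighter = 0.43615, Darker = 0.21141
Ratio = (L_lighter + 0.05) / (L_darker + 0.05)
Ratio = (0.43615 + 0.05) / (0.21141 + 0.05) = 0.48615 / 0.26141 ≈ 1.8598
Ratio ≈ 1.86:1


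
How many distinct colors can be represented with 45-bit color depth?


Colors = 2^bits = 2^45
= 35,184,372,088,832 colors


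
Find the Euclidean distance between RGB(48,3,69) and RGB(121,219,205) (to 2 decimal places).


d = √[(R₁-R₂)² + (G₁-G₂)² + (B₁-B₂)²]
d = √[(48-121)² + (3-219)² + (69-205)²]
d = √[5329 + 46656 + 18496]
d = √70481
d ≈ 265.48


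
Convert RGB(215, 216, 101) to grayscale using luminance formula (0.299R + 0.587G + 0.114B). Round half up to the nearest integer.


Gray = 0.299×R + 0.587×G + 0.114×B
Gray = 0.299×215 + 0.587×216 + 0.114×101
Gray = 64.285 + 126.792 + 11.514
Gray = 202.591 → round half up → 203
Gray = 203


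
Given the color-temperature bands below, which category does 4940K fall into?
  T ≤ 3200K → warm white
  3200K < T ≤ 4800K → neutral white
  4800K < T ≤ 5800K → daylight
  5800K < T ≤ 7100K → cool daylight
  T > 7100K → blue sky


Temperature: 4940K
4800K < 4940K ≤ 5800K → daylight
Classification: daylight


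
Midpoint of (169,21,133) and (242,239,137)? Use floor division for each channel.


Midpoint: each channel = ⌊(C₁+C₂)/2⌋
R: ⌊(169+242)/2⌋ = 205
G: ⌊(21+239)/2⌋ = 130
B: ⌊(133+137)/2⌋ = 135
= RGB(205, 130, 135)


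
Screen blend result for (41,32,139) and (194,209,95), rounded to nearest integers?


Screen: C = 255 - (255-A)×(255-B)/255, rounded to nearest integer
R: 255 - (255-41)×(255-194)/255 = 255 - 13054/255 ≈ 255 - 51.192 = 203.808 → 204
G: 255 - (255-32)×(255-209)/255 = 255 - 10258/255 ≈ 255 - 40.227 = 214.773 → 215
B: 255 - (255-139)×(255-95)/255 = 255 - 18560/255 ≈ 255 - 72.784 = 182.216 → 182
= RGB(204, 215, 182)


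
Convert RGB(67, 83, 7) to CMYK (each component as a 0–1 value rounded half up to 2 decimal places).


R'=67/255≈0.2627, G'=83/255≈0.3255, B'=7/255≈0.0275
K = 1 - max(R',G',B') = 1 - 83/255 = 172/255 = 0.67450… → 0.67
(1-R'-K)/(1-K) simplifies to (max-R)/max with max = 83:
C = (83-67)/83 = 16/83 = 0.19277… → 0.19
M = (83-83)/83 = 0/83 = 0 → 0.00
Y = (83-7)/83 = 76/83 = 0.91566… → 0.92
= CMYK(0.19, 0.00, 0.92, 0.67)


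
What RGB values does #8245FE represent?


82 → 130 (R)
45 → 69 (G)
FE → 254 (B)
= RGB(130, 69, 254)


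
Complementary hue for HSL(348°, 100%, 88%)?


Complement = opposite side of color wheel = hue + 180°
H' = (348 + 180) mod 360 = 168°
S and L unchanged.
= HSL(168°, 100%, 88%)


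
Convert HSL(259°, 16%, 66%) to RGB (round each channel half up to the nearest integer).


H=259°, S=0.16, L=0.66
C = (1-|2L-1|)×S = (1-|0.32|)×0.16 = 0.1088
H' = H/60 = 259/60 ≈ 4.3167; X = C×(1-|H' mod 2 - 1|) ≈ 0.0345
m = L - C/2 = 0.66 - 0.0544 = 0.6056
Sector ⌊H'⌋ = 4 → (R',G',B') = (≈0.0345, 0.0, 0.1088)
RGB = ((R'+m)×255, (G'+m)×255, (B'+m)×255) = (163.2136, 154.428, 182.172)
Round half up → RGB(163, 154, 182)


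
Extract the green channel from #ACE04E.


Color: #ACE04E
R = AC = 172
G = E0 = 224
B = 4E = 78
Green = 224


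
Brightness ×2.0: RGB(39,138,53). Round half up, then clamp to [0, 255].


Multiply each channel by 2.0, round half up, clamp to [0, 255]
R: 39×2.0 = 78
G: 138×2.0 = 276 → clamp → 255
B: 53×2.0 = 106
= RGB(78, 255, 106)


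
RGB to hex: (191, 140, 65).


R = 191 → BF (hex)
G = 140 → 8C (hex)
B = 65 → 41 (hex)
Hex = #BF8C41


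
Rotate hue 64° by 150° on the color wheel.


New hue = (H + rotation) mod 360
New hue = (64 + 150) mod 360
= 214 mod 360
= 214°


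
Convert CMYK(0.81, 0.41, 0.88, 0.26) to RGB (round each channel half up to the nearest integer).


R = 255 × (1-C) × (1-K) = 255 × 0.19 × 0.74 = 35.853 → 36
G = 255 × (1-M) × (1-K) = 255 × 0.59 × 0.74 = 111.333 → 111
B = 255 × (1-Y) × (1-K) = 255 × 0.12 × 0.74 = 22.644 → 23
= RGB(36, 111, 23)


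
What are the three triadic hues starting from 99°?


Triadic: equally spaced at 120° intervals
H1 = 99°
H2 = (99 + 120) mod 360 = 219°
H3 = (99 + 240) mod 360 = 339°
Triadic = 99°, 219°, 339°


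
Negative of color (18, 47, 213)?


Invert: (255-R, 255-G, 255-B)
R: 255-18 = 237
G: 255-47 = 208
B: 255-213 = 42
= RGB(237, 208, 42)


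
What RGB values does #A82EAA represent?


A8 → 168 (R)
2E → 46 (G)
AA → 170 (B)
= RGB(168, 46, 170)


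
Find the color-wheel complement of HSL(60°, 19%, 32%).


Complement = opposite side of color wheel = hue + 180°
H' = (60 + 180) mod 360 = 240°
S and L unchanged.
= HSL(240°, 19%, 32%)


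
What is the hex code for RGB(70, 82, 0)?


R = 70 → 46 (hex)
G = 82 → 52 (hex)
B = 0 → 00 (hex)
Hex = #465200


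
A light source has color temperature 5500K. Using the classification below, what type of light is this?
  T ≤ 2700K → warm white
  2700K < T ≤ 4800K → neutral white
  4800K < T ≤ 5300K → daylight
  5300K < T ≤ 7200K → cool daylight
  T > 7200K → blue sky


Temperature: 5500K
5300K < 5500K ≤ 7200K → cool daylight
Classification: cool daylight


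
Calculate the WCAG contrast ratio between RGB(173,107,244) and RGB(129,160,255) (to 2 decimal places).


Linearize each sRGB channel c=v/255: c/12.92 if c ≤ 0.04045 else ((c+0.055)/1.055)^2.4
L = 0.2126×R_lin + 0.7152×G_lin + 0.0722×B_lin
Color 1 (173,107,244):
  R=173: 173/255≈0.6784 > 0.04045 → ((0.6784+0.055)/1.055)^2.4 ≈ 0.41789
  G=107: 107/255≈0.4196 > 0.04045 → ((0.4196+0.055)/1.055)^2.4 ≈ 0.14703
  B=244: 244/255≈0.9569 > 0.04045 → ((0.9569+0.055)/1.055)^2.4 ≈ 0.90466
  L1 = 0.2126×0.41789 + 0.7152×0.14703 + 0.0722×0.90466 ≈ 0.25931
Color 2 (129,160,255):
  R=129: 129/255≈0.5059 > 0.04045 → ((0.5059+0.055)/1.055)^2.4 ≈ 0.21953
  G=160: 160/255≈0.6275 > 0.04045 → ((0.6275+0.055)/1.055)^2.4 ≈ 0.35153
  B=255: 255/255≈1.0000 > 0.04045 → ((1.0000+0.055)/1.055)^2.4 ≈ 1.00000
  L2 = 0.2126×0.21953 + 0.7152×0.35153 + 0.0722×1.00000 ≈ 0.37029
Lighter = 0.37029, Darker = 0.25931
Ratio = (L_lighter + 0.05) / (L_darker + 0.05)
Ratio = (0.37029 + 0.05) / (0.25931 + 0.05) = 0.42029 / 0.30931 ≈ 1.3588
Ratio ≈ 1.36:1


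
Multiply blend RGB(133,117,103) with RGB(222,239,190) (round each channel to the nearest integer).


Multiply: C = A×B/255, rounded to nearest integer
R: 133×222/255 = 29526/255 ≈ 115.788 → 116
G: 117×239/255 = 27963/255 ≈ 109.659 → 110
B: 103×190/255 = 19570/255 ≈ 76.745 → 77
= RGB(116, 110, 77)


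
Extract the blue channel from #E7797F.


Color: #E7797F
R = E7 = 231
G = 79 = 121
B = 7F = 127
Blue = 127


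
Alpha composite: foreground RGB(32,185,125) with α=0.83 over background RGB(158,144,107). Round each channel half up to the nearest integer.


C = α×F + (1-α)×B, with 1-α = 0.17
R: 0.83×32 + 0.17×158 = 26.56 + 26.86 = 53.42 → 53
G: 0.83×185 + 0.17×144 = 153.55 + 24.48 = 178.03 → 178
B: 0.83×125 + 0.17×107 = 103.75 + 18.19 = 121.94 → 122
= RGB(53, 178, 122)


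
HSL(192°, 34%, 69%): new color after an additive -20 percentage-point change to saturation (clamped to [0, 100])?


Original S = 34%
Adjustment = -20 percentage points
New S = 34 + (-20) = 14
Clamp to [0, 100] → 14
= HSL(192°, 14%, 69%)


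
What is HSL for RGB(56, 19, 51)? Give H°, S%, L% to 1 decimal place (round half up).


Normalize: R'=56/255≈0.2196, G'=19/255≈0.0745, B'=51/255≈0.2000
Max=56/255, Min=19/255, Δ=Max-Min=37/255
L = (Max+Min)/2 = (56+19)/510 = 75/510 = 0.14705… → L = 14.7%
L ≤ 0.5 → S = Δ/(Max+Min) = 37/(56+19) = 37/75 = 0.49333… → S = 49.3%
(the 1/255 factors cancel in S and H, so raw channel differences can be used)
Max is R' → H = 60 × (((G-B)/Δ) mod 6) = 60 × (((19-51)/37) mod 6)
  (-32)/37 = -0.8648…; negative, so add 6 → 5.1351…
  H = 60 × 5.1351… = 308.108…° → H = 308.1°
= HSL(308.1°, 49.3%, 14.7%)


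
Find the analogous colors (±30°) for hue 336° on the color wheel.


Base hue: 336°
Left analog: (336 - 30) mod 360 = 306°
Right analog: (336 + 30) mod 360 = 6°
Analogous hues = 306° and 6°


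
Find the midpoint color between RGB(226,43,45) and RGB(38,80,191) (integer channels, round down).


Midpoint: each channel = ⌊(C₁+C₂)/2⌋
R: ⌊(226+38)/2⌋ = 132
G: ⌊(43+80)/2⌋ = 61
B: ⌊(45+191)/2⌋ = 118
= RGB(132, 61, 118)


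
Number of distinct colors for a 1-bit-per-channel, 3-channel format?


Total bits = 1 bits/channel × 3 channels = 3 bits
Distinct colors = 2^3
= 8 colors


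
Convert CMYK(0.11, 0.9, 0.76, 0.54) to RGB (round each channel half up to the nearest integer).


R = 255 × (1-C) × (1-K) = 255 × 0.89 × 0.46 = 104.397 → 104
G = 255 × (1-M) × (1-K) = 255 × 0.10 × 0.46 = 11.73 → 12
B = 255 × (1-Y) × (1-K) = 255 × 0.24 × 0.46 = 28.152 → 28
= RGB(104, 12, 28)


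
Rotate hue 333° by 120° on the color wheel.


New hue = (H + rotation) mod 360
New hue = (333 + 120) mod 360
= 453 mod 360
= 93°


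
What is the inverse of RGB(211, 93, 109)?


Invert: (255-R, 255-G, 255-B)
R: 255-211 = 44
G: 255-93 = 162
B: 255-109 = 146
= RGB(44, 162, 146)


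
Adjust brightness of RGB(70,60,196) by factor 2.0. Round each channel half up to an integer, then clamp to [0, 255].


Multiply each channel by 2.0, round half up, clamp to [0, 255]
R: 70×2.0 = 140
G: 60×2.0 = 120
B: 196×2.0 = 392 → clamp → 255
= RGB(140, 120, 255)


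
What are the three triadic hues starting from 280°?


Triadic: equally spaced at 120° intervals
H1 = 280°
H2 = (280 + 120) mod 360 = 40°
H3 = (280 + 240) mod 360 = 160°
Triadic = 280°, 40°, 160°


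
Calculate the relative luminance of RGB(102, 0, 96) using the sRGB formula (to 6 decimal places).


Linearize each channel (sRGB transfer function): c = v/255; c_lin = c/12.92 if c ≤ 0.04045, else ((c+0.055)/1.055)^2.4
  R: 102/255 ≈ 0.400000 > 0.04045 → ((0.400000+0.055)/1.055)^2.4 ≈ 0.132868
  G: 0/255 ≈ 0.000000 ≤ 0.04045 → 0.000000/12.92 ≈ 0.000000
  B: 96/255 ≈ 0.376471 > 0.04045 → ((0.376471+0.055)/1.055)^2.4 ≈ 0.116971
R_lin = 0.132868, G_lin = 0.000000, B_lin = 0.116971
L = 0.2126×R + 0.7152×G + 0.0722×B
L = 0.2126×0.132868 + 0.7152×0.000000 + 0.0722×0.116971
L ≈ 0.036693


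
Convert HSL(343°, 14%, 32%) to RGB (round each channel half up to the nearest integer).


H=343°, S=0.14, L=0.32
C = (1-|2L-1|)×S = (1-|-0.36|)×0.14 = 0.0896
H' = H/60 = 343/60 ≈ 5.7167; X = C×(1-|H' mod 2 - 1|) ≈ 0.0254
m = L - C/2 = 0.32 - 0.0448 = 0.2752
Sector ⌊H'⌋ = 5 → (R',G',B') = (0.0896, 0.0, ≈0.0254)
RGB = ((R'+m)×255, (G'+m)×255, (B'+m)×255) = (93.024, 70.176, 76.6496)
Round half up → RGB(93, 70, 77)


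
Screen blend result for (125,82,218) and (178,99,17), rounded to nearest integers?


Screen: C = 255 - (255-A)×(255-B)/255, rounded to nearest integer
R: 255 - (255-125)×(255-178)/255 = 255 - 10010/255 ≈ 255 - 39.255 = 215.745 → 216
G: 255 - (255-82)×(255-99)/255 = 255 - 26988/255 ≈ 255 - 105.835 = 149.165 → 149
B: 255 - (255-218)×(255-17)/255 = 255 - 8806/255 ≈ 255 - 34.533 = 220.467 → 220
= RGB(216, 149, 220)


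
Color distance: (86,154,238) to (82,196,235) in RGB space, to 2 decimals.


d = √[(R₁-R₂)² + (G₁-G₂)² + (B₁-B₂)²]
d = √[(86-82)² + (154-196)² + (238-235)²]
d = √[16 + 1764 + 9]
d = √1789
d ≈ 42.30


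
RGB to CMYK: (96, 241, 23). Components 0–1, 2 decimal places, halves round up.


R'=96/255≈0.3765, G'=241/255≈0.9451, B'=23/255≈0.0902
K = 1 - max(R',G',B') = 1 - 241/255 = 14/255 = 0.05490… → 0.05
(1-R'-K)/(1-K) simplifies to (max-R)/max with max = 241:
C = (241-96)/241 = 145/241 = 0.60165… → 0.60
M = (241-241)/241 = 0/241 = 0 → 0.00
Y = (241-23)/241 = 218/241 = 0.90456… → 0.90
= CMYK(0.60, 0.00, 0.90, 0.05)


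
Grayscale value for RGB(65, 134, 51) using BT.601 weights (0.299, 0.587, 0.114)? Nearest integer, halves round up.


Gray = 0.299×R + 0.587×G + 0.114×B
Gray = 0.299×65 + 0.587×134 + 0.114×51
Gray = 19.435 + 78.658 + 5.814
Gray = 103.907 → round half up → 104
Gray = 104


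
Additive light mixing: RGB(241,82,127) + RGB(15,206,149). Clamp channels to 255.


Additive: each channel = min(255, C₁+C₂)
R: 241+15 = 256 → 255
G: 82+206 = 288 → 255
B: 127+149 = 276 → 255
= RGB(255, 255, 255)


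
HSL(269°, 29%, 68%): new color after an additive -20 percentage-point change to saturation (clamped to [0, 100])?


Original S = 29%
Adjustment = -20 percentage points
New S = 29 + (-20) = 9
Clamp to [0, 100] → 9
= HSL(269°, 9%, 68%)


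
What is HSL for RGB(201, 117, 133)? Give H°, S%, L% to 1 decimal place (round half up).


Normalize: R'=201/255≈0.7882, G'=117/255≈0.4588, B'=133/255≈0.5216
Max=201/255, Min=117/255, Δ=Max-Min=84/255
L = (Max+Min)/2 = (201+117)/510 = 318/510 = 0.62352… → L = 62.4%
L > 0.5 → S = Δ/(2-Max-Min) = 84/(510-201-117) = 84/192 = 0.4375 → S = 43.8%
(the 1/255 factors cancel in S and H, so raw channel differences can be used)
Max is R' → H = 60 × (((G-B)/Δ) mod 6) = 60 × (((117-133)/84) mod 6)
  (-16)/84 = -0.1904…; negative, so add 6 → 5.8095…
  H = 60 × 5.8095… = 348.571…° → H = 348.6°
= HSL(348.6°, 43.8%, 62.4%)


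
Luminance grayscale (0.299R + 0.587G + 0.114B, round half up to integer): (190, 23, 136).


Gray = 0.299×R + 0.587×G + 0.114×B
Gray = 0.299×190 + 0.587×23 + 0.114×136
Gray = 56.810 + 13.501 + 15.504
Gray = 85.815 → round half up → 86
Gray = 86


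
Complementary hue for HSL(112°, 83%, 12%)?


Complement = opposite side of color wheel = hue + 180°
H' = (112 + 180) mod 360 = 292°
S and L unchanged.
= HSL(292°, 83%, 12%)


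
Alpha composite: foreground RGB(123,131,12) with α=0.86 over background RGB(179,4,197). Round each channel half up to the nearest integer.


C = α×F + (1-α)×B, with 1-α = 0.14
R: 0.86×123 + 0.14×179 = 105.78 + 25.06 = 130.84 → 131
G: 0.86×131 + 0.14×4 = 112.66 + 0.56 = 113.22 → 113
B: 0.86×12 + 0.14×197 = 10.32 + 27.58 = 37.90 → 38
= RGB(131, 113, 38)


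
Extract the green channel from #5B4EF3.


Color: #5B4EF3
R = 5B = 91
G = 4E = 78
B = F3 = 243
Green = 78


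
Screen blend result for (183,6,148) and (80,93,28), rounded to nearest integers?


Screen: C = 255 - (255-A)×(255-B)/255, rounded to nearest integer
R: 255 - (255-183)×(255-80)/255 = 255 - 12600/255 ≈ 255 - 49.412 = 205.588 → 206
G: 255 - (255-6)×(255-93)/255 = 255 - 40338/255 ≈ 255 - 158.188 = 96.812 → 97
B: 255 - (255-148)×(255-28)/255 = 255 - 24289/255 ≈ 255 - 95.251 = 159.749 → 160
= RGB(206, 97, 160)


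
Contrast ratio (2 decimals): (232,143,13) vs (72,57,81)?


Linearize each sRGB channel c=v/255: c/12.92 if c ≤ 0.04045 else ((c+0.055)/1.055)^2.4
L = 0.2126×R_lin + 0.7152×G_lin + 0.0722×B_lin
Color 1 (232,143,13):
  R=232: 232/255≈0.9098 > 0.04045 → ((0.9098+0.055)/1.055)^2.4 ≈ 0.80695
  G=143: 143/255≈0.5608 > 0.04045 → ((0.5608+0.055)/1.055)^2.4 ≈ 0.27468
  B=13: 13/255≈0.0510 > 0.04045 → ((0.0510+0.055)/1.055)^2.4 ≈ 0.00402
  L1 = 0.2126×0.80695 + 0.7152×0.27468 + 0.0722×0.00402 ≈ 0.36830
Color 2 (72,57,81):
  R=72: 72/255≈0.2824 > 0.04045 → ((0.2824+0.055)/1.055)^2.4 ≈ 0.06480
  G=57: 57/255≈0.2235 > 0.04045 → ((0.2235+0.055)/1.055)^2.4 ≈ 0.04092
  B=81: 81/255≈0.3176 > 0.04045 → ((0.3176+0.055)/1.055)^2.4 ≈ 0.08228
  L2 = 0.2126×0.06480 + 0.7152×0.04092 + 0.0722×0.08228 ≈ 0.04898
Lighter = 0.36830, Darker = 0.04898
Ratio = (L_lighter + 0.05) / (L_darker + 0.05)
Ratio = (0.36830 + 0.05) / (0.04898 + 0.05) = 0.41830 / 0.09898 ≈ 4.2261
Ratio ≈ 4.23:1


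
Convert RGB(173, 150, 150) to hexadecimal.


R = 173 → AD (hex)
G = 150 → 96 (hex)
B = 150 → 96 (hex)
Hex = #AD9696


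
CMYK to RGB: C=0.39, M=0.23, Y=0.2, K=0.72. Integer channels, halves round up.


R = 255 × (1-C) × (1-K) = 255 × 0.61 × 0.28 = 43.554 → 44
G = 255 × (1-M) × (1-K) = 255 × 0.77 × 0.28 = 54.978 → 55
B = 255 × (1-Y) × (1-K) = 255 × 0.80 × 0.28 = 57.12 → 57
= RGB(44, 55, 57)


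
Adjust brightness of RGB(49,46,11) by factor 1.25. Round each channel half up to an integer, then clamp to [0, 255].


Multiply each channel by 1.25, round half up, clamp to [0, 255]
R: 49×1.25 = 61.25 → round → 61
G: 46×1.25 = 57.5 → round → 58
B: 11×1.25 = 13.75 → round → 14
= RGB(61, 58, 14)


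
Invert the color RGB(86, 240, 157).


Invert: (255-R, 255-G, 255-B)
R: 255-86 = 169
G: 255-240 = 15
B: 255-157 = 98
= RGB(169, 15, 98)


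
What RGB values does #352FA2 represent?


35 → 53 (R)
2F → 47 (G)
A2 → 162 (B)
= RGB(53, 47, 162)


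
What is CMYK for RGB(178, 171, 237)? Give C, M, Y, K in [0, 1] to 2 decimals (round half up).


R'=178/255≈0.6980, G'=171/255≈0.6706, B'=237/255≈0.9294
K = 1 - max(R',G',B') = 1 - 237/255 = 18/255 = 0.07058… → 0.07
(1-R'-K)/(1-K) simplifies to (max-R)/max with max = 237:
C = (237-178)/237 = 59/237 = 0.24894… → 0.25
M = (237-171)/237 = 66/237 = 0.27848… → 0.28
Y = (237-237)/237 = 0/237 = 0 → 0.00
= CMYK(0.25, 0.28, 0.00, 0.07)


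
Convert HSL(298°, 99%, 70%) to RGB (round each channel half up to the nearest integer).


H=298°, S=0.99, L=0.70
C = (1-|2L-1|)×S = (1-|0.40|)×0.99 = 0.594
H' = H/60 = 298/60 ≈ 4.9667; X = C×(1-|H' mod 2 - 1|) = 0.5742
m = L - C/2 = 0.70 - 0.297 = 0.403
Sector ⌊H'⌋ = 4 → (R',G',B') = (0.5742, 0.0, 0.594)
RGB = ((R'+m)×255, (G'+m)×255, (B'+m)×255) = (249.186, 102.765, 254.235)
Round half up → RGB(249, 103, 254)


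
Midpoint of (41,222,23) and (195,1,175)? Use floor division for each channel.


Midpoint: each channel = ⌊(C₁+C₂)/2⌋
R: ⌊(41+195)/2⌋ = 118
G: ⌊(222+1)/2⌋ = 111
B: ⌊(23+175)/2⌋ = 99
= RGB(118, 111, 99)


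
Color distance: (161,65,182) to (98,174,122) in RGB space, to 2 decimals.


d = √[(R₁-R₂)² + (G₁-G₂)² + (B₁-B₂)²]
d = √[(161-98)² + (65-174)² + (182-122)²]
d = √[3969 + 11881 + 3600]
d = √19450
d ≈ 139.46


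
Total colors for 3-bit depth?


Colors = 2^bits = 2^3
= 8 colors


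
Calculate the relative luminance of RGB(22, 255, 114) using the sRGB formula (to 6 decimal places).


Linearize each channel (sRGB transfer function): c = v/255; c_lin = c/12.92 if c ≤ 0.04045, else ((c+0.055)/1.055)^2.4
  R: 22/255 ≈ 0.086275 > 0.04045 → ((0.086275+0.055)/1.055)^2.4 ≈ 0.008023
  G: 255/255 ≈ 1.000000 > 0.04045 → ((1.000000+0.055)/1.055)^2.4 ≈ 1.000000
  B: 114/255 ≈ 0.447059 > 0.04045 → ((0.447059+0.055)/1.055)^2.4 ≈ 0.168269
R_lin = 0.008023, G_lin = 1.000000, B_lin = 0.168269
L = 0.2126×R + 0.7152×G + 0.0722×B
L = 0.2126×0.008023 + 0.7152×1.000000 + 0.0722×0.168269
L ≈ 0.729055


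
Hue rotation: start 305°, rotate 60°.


New hue = (H + rotation) mod 360
New hue = (305 + 60) mod 360
= 365 mod 360
= 5°


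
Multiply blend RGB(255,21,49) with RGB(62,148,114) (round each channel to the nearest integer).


Multiply: C = A×B/255, rounded to nearest integer
R: 255×62/255 = 15810/255 ≈ 62.000 → 62
G: 21×148/255 = 3108/255 ≈ 12.188 → 12
B: 49×114/255 = 5586/255 ≈ 21.906 → 22
= RGB(62, 12, 22)


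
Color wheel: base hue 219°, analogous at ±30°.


Base hue: 219°
Left analog: (219 - 30) mod 360 = 189°
Right analog: (219 + 30) mod 360 = 249°
Analogous hues = 189° and 249°


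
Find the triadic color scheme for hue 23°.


Triadic: equally spaced at 120° intervals
H1 = 23°
H2 = (23 + 120) mod 360 = 143°
H3 = (23 + 240) mod 360 = 263°
Triadic = 23°, 143°, 263°


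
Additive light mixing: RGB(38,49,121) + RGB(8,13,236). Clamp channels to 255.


Additive: each channel = min(255, C₁+C₂)
R: 38+8 = 46 → 46
G: 49+13 = 62 → 62
B: 121+236 = 357 → 255
= RGB(46, 62, 255)


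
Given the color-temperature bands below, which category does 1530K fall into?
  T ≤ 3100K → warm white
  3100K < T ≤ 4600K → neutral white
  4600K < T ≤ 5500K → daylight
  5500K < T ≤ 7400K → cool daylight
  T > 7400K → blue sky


Temperature: 1530K
1530K ≤ 3100K → warm white
Classification: warm white


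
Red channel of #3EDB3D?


Color: #3EDB3D
R = 3E = 62
G = DB = 219
B = 3D = 61
Red = 62


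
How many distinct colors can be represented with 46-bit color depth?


Colors = 2^bits = 2^46
= 70,368,744,177,664 colors


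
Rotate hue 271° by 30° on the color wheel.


New hue = (H + rotation) mod 360
New hue = (271 + 30) mod 360
= 301 mod 360
= 301°


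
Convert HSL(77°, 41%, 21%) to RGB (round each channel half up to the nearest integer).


H=77°, S=0.41, L=0.21
C = (1-|2L-1|)×S = (1-|-0.58|)×0.41 = 0.1722
H' = H/60 = 77/60 ≈ 1.2833; X = C×(1-|H' mod 2 - 1|) = 0.12341
m = L - C/2 = 0.21 - 0.0861 = 0.1239
Sector ⌊H'⌋ = 1 → (R',G',B') = (0.12341, 0.1722, 0.0)
RGB = ((R'+m)×255, (G'+m)×255, (B'+m)×255) = (63.06405, 75.5055, 31.5945)
Round half up → RGB(63, 76, 32)


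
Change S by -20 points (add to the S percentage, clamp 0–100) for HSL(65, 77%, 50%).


Original S = 77%
Adjustment = -20 percentage points
New S = 77 + (-20) = 57
Clamp to [0, 100] → 57
= HSL(65°, 57%, 50%)


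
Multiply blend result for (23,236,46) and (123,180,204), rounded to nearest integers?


Multiply: C = A×B/255, rounded to nearest integer
R: 23×123/255 = 2829/255 ≈ 11.094 → 11
G: 236×180/255 = 42480/255 ≈ 166.588 → 167
B: 46×204/255 = 9384/255 ≈ 36.800 → 37
= RGB(11, 167, 37)


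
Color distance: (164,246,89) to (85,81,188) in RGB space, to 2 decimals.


d = √[(R₁-R₂)² + (G₁-G₂)² + (B₁-B₂)²]
d = √[(164-85)² + (246-81)² + (89-188)²]
d = √[6241 + 27225 + 9801]
d = √43267
d ≈ 208.01


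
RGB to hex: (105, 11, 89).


R = 105 → 69 (hex)
G = 11 → 0B (hex)
B = 89 → 59 (hex)
Hex = #690B59


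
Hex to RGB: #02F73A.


02 → 2 (R)
F7 → 247 (G)
3A → 58 (B)
= RGB(2, 247, 58)


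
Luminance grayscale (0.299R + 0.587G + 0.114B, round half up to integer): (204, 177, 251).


Gray = 0.299×R + 0.587×G + 0.114×B
Gray = 0.299×204 + 0.587×177 + 0.114×251
Gray = 60.996 + 103.899 + 28.614
Gray = 193.509 → round half up → 194
Gray = 194


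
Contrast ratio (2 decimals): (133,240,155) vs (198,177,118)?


Linearize each sRGB channel c=v/255: c/12.92 if c ≤ 0.04045 else ((c+0.055)/1.055)^2.4
L = 0.2126×R_lin + 0.7152×G_lin + 0.0722×B_lin
Color 1 (133,240,155):
  R=133: 133/255≈0.5216 > 0.04045 → ((0.5216+0.055)/1.055)^2.4 ≈ 0.23455
  G=240: 240/255≈0.9412 > 0.04045 → ((0.9412+0.055)/1.055)^2.4 ≈ 0.87137
  B=155: 155/255≈0.6078 > 0.04045 → ((0.6078+0.055)/1.055)^2.4 ≈ 0.32778
  L1 = 0.2126×0.23455 + 0.7152×0.87137 + 0.0722×0.32778 ≈ 0.69673
Color 2 (198,177,118):
  R=198: 198/255≈0.7765 > 0.04045 → ((0.7765+0.055)/1.055)^2.4 ≈ 0.56471
  G=177: 177/255≈0.6941 > 0.04045 → ((0.6941+0.055)/1.055)^2.4 ≈ 0.43966
  B=118: 118/255≈0.4627 > 0.04045 → ((0.4627+0.055)/1.055)^2.4 ≈ 0.18116
  L2 = 0.2126×0.56471 + 0.7152×0.43966 + 0.0722×0.18116 ≈ 0.44758
Lighter = 0.69673, Darker = 0.44758
Ratio = (L_lighter + 0.05) / (L_darker + 0.05)
Ratio = (0.69673 + 0.05) / (0.44758 + 0.05) = 0.74673 / 0.49758 ≈ 1.5007
Ratio ≈ 1.50:1


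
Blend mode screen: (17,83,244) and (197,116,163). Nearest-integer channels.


Screen: C = 255 - (255-A)×(255-B)/255, rounded to nearest integer
R: 255 - (255-17)×(255-197)/255 = 255 - 13804/255 ≈ 255 - 54.133 = 200.867 → 201
G: 255 - (255-83)×(255-116)/255 = 255 - 23908/255 ≈ 255 - 93.757 = 161.243 → 161
B: 255 - (255-244)×(255-163)/255 = 255 - 1012/255 ≈ 255 - 3.969 = 251.031 → 251
= RGB(201, 161, 251)


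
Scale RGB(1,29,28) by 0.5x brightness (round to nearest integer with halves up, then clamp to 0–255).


Multiply each channel by 0.5, round half up, clamp to [0, 255]
R: 1×0.5 = 0.5 → round → 1
G: 29×0.5 = 14.5 → round → 15
B: 28×0.5 = 14
= RGB(1, 15, 14)


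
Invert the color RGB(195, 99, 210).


Invert: (255-R, 255-G, 255-B)
R: 255-195 = 60
G: 255-99 = 156
B: 255-210 = 45
= RGB(60, 156, 45)


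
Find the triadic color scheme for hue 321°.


Triadic: equally spaced at 120° intervals
H1 = 321°
H2 = (321 + 120) mod 360 = 81°
H3 = (321 + 240) mod 360 = 201°
Triadic = 321°, 81°, 201°


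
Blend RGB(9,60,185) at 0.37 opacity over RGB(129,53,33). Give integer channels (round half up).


C = α×F + (1-α)×B, with 1-α = 0.63
R: 0.37×9 + 0.63×129 = 3.33 + 81.27 = 84.60 → 85
G: 0.37×60 + 0.63×53 = 22.20 + 33.39 = 55.59 → 56
B: 0.37×185 + 0.63×33 = 68.45 + 20.79 = 89.24 → 89
= RGB(85, 56, 89)


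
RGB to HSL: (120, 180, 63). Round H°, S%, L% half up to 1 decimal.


Normalize: R'=120/255≈0.4706, G'=180/255≈0.7059, B'=63/255≈0.2471
Max=180/255, Min=63/255, Δ=Max-Min=117/255
L = (Max+Min)/2 = (180+63)/510 = 243/510 = 0.47647… → L = 47.6%
L ≤ 0.5 → S = Δ/(Max+Min) = 117/(180+63) = 117/243 = 0.48148… → S = 48.1%
(the 1/255 factors cancel in S and H, so raw channel differences can be used)
Max is G' → H = 60 × ((B-R)/Δ + 2) = 60 × ((63-120)/117 + 2)
  -57/117 + 2 = -0.4871… + 2 = 1.5128…
  H = 60 × 1.5128… = 90.769…° → H = 90.8°
= HSL(90.8°, 48.1%, 47.6%)


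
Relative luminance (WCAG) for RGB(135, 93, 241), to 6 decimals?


Linearize each channel (sRGB transfer function): c = v/255; c_lin = c/12.92 if c ≤ 0.04045, else ((c+0.055)/1.055)^2.4
  R: 135/255 ≈ 0.529412 > 0.04045 → ((0.529412+0.055)/1.055)^2.4 ≈ 0.242281
  G: 93/255 ≈ 0.364706 > 0.04045 → ((0.364706+0.055)/1.055)^2.4 ≈ 0.109462
  B: 241/255 ≈ 0.945098 > 0.04045 → ((0.945098+0.055)/1.055)^2.4 ≈ 0.879622
R_lin = 0.242281, G_lin = 0.109462, B_lin = 0.879622
L = 0.2126×R + 0.7152×G + 0.0722×B
L = 0.2126×0.242281 + 0.7152×0.109462 + 0.0722×0.879622
L ≈ 0.193305


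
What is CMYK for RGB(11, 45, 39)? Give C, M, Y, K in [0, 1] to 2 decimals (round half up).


R'=11/255≈0.0431, G'=45/255≈0.1765, B'=39/255≈0.1529
K = 1 - max(R',G',B') = 1 - 45/255 = 210/255 = 0.82352… → 0.82
(1-R'-K)/(1-K) simplifies to (max-R)/max with max = 45:
C = (45-11)/45 = 34/45 = 0.75555… → 0.76
M = (45-45)/45 = 0/45 = 0 → 0.00
Y = (45-39)/45 = 6/45 = 0.13333… → 0.13
= CMYK(0.76, 0.00, 0.13, 0.82)


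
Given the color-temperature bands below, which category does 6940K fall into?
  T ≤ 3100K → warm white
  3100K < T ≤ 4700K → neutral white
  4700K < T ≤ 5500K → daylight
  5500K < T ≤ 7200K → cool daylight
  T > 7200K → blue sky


Temperature: 6940K
5500K < 6940K ≤ 7200K → cool daylight
Classification: cool daylight


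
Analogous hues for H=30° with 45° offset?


Base hue: 30°
Left analog: (30 - 45) mod 360 = 345°
Right analog: (30 + 45) mod 360 = 75°
Analogous hues = 345° and 75°


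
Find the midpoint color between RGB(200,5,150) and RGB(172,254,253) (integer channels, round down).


Midpoint: each channel = ⌊(C₁+C₂)/2⌋
R: ⌊(200+172)/2⌋ = 186
G: ⌊(5+254)/2⌋ = 129
B: ⌊(150+253)/2⌋ = 201
= RGB(186, 129, 201)


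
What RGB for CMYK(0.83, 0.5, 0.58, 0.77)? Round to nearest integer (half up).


R = 255 × (1-C) × (1-K) = 255 × 0.17 × 0.23 = 9.9705 → 10
G = 255 × (1-M) × (1-K) = 255 × 0.50 × 0.23 = 29.325 → 29
B = 255 × (1-Y) × (1-K) = 255 × 0.42 × 0.23 = 24.633 → 25
= RGB(10, 29, 25)


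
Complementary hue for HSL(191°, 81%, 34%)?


Complement = opposite side of color wheel = hue + 180°
H' = (191 + 180) mod 360 = 11°
S and L unchanged.
= HSL(11°, 81%, 34%)


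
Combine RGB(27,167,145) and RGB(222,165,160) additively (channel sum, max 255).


Additive: each channel = min(255, C₁+C₂)
R: 27+222 = 249 → 249
G: 167+165 = 332 → 255
B: 145+160 = 305 → 255
= RGB(249, 255, 255)


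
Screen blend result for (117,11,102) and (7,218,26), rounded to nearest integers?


Screen: C = 255 - (255-A)×(255-B)/255, rounded to nearest integer
R: 255 - (255-117)×(255-7)/255 = 255 - 34224/255 ≈ 255 - 134.212 = 120.788 → 121
G: 255 - (255-11)×(255-218)/255 = 255 - 9028/255 ≈ 255 - 35.404 = 219.596 → 220
B: 255 - (255-102)×(255-26)/255 = 255 - 35037/255 ≈ 255 - 137.400 = 117.600 → 118
= RGB(121, 220, 118)


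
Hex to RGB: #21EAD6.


21 → 33 (R)
EA → 234 (G)
D6 → 214 (B)
= RGB(33, 234, 214)


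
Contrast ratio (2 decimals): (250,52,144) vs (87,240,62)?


Linearize each sRGB channel c=v/255: c/12.92 if c ≤ 0.04045 else ((c+0.055)/1.055)^2.4
L = 0.2126×R_lin + 0.7152×G_lin + 0.0722×B_lin
Color 1 (250,52,144):
  R=250: 250/255≈0.9804 > 0.04045 → ((0.9804+0.055)/1.055)^2.4 ≈ 0.95597
  G=52: 52/255≈0.2039 > 0.04045 → ((0.2039+0.055)/1.055)^2.4 ≈ 0.03434
  B=144: 144/255≈0.5647 > 0.04045 → ((0.5647+0.055)/1.055)^2.4 ≈ 0.27889
  L1 = 0.2126×0.95597 + 0.7152×0.03434 + 0.0722×0.27889 ≈ 0.24794
Color 2 (87,240,62):
  R=87: 87/255≈0.3412 > 0.04045 → ((0.3412+0.055)/1.055)^2.4 ≈ 0.09531
  G=240: 240/255≈0.9412 > 0.04045 → ((0.9412+0.055)/1.055)^2.4 ≈ 0.87137
  B=62: 62/255≈0.2431 > 0.04045 → ((0.2431+0.055)/1.055)^2.4 ≈ 0.04817
  L2 = 0.2126×0.09531 + 0.7152×0.87137 + 0.0722×0.04817 ≈ 0.64694
Lighter = 0.64694, Darker = 0.24794
Ratio = (L_lighter + 0.05) / (L_darker + 0.05)
Ratio = (0.64694 + 0.05) / (0.24794 + 0.05) = 0.69694 / 0.29794 ≈ 2.3392
Ratio ≈ 2.34:1


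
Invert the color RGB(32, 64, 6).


Invert: (255-R, 255-G, 255-B)
R: 255-32 = 223
G: 255-64 = 191
B: 255-6 = 249
= RGB(223, 191, 249)


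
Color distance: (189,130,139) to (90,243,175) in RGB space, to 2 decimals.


d = √[(R₁-R₂)² + (G₁-G₂)² + (B₁-B₂)²]
d = √[(189-90)² + (130-243)² + (139-175)²]
d = √[9801 + 12769 + 1296]
d = √23866
d ≈ 154.49


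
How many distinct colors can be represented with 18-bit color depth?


Colors = 2^bits = 2^18
= 262,144 colors


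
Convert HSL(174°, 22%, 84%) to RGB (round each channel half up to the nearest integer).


H=174°, S=0.22, L=0.84
C = (1-|2L-1|)×S = (1-|0.68|)×0.22 = 0.0704
H' = H/60 = 174/60 ≈ 2.9000; X = C×(1-|H' mod 2 - 1|) = 0.06336
m = L - C/2 = 0.84 - 0.0352 = 0.8048
Sector ⌊H'⌋ = 2 → (R',G',B') = (0.0, 0.0704, 0.06336)
RGB = ((R'+m)×255, (G'+m)×255, (B'+m)×255) = (205.224, 223.176, 221.3808)
Round half up → RGB(205, 223, 221)


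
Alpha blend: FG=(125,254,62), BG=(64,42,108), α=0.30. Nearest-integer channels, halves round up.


C = α×F + (1-α)×B, with 1-α = 0.70
R: 0.30×125 + 0.70×64 = 37.50 + 44.80 = 82.30 → 82
G: 0.30×254 + 0.70×42 = 76.20 + 29.40 = 105.60 → 106
B: 0.30×62 + 0.70×108 = 18.60 + 75.60 = 94.20 → 94
= RGB(82, 106, 94)
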